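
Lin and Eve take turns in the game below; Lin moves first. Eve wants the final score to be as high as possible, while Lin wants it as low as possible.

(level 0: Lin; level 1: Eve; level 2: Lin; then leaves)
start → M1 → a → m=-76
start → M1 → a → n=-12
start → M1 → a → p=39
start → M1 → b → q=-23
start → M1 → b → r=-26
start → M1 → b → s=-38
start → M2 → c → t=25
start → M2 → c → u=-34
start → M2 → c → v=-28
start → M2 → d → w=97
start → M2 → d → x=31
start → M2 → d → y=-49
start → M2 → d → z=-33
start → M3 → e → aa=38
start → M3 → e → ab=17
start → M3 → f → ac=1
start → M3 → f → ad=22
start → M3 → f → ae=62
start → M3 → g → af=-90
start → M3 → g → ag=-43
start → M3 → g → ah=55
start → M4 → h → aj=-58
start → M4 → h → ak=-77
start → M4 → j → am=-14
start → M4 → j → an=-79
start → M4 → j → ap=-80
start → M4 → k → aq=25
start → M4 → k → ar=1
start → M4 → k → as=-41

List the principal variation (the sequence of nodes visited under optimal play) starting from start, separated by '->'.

a (Lin): min(-76, -12, 39) = -76
b (Lin): min(-23, -26, -38) = -38
M1 (Eve): max(-76, -38) = -38
c (Lin): min(25, -34, -28) = -34
d (Lin): min(97, 31, -49, -33) = -49
M2 (Eve): max(-34, -49) = -34
e (Lin): min(38, 17) = 17
f (Lin): min(1, 22, 62) = 1
g (Lin): min(-90, -43, 55) = -90
M3 (Eve): max(17, 1, -90) = 17
h (Lin): min(-58, -77) = -77
j (Lin): min(-14, -79, -80) = -80
k (Lin): min(25, 1, -41) = -41
M4 (Eve): max(-77, -80, -41) = -41
start (Lin): min(-38, -34, 17, -41) = -41
At start, Lin picks M4 (lowest: -41).
At M4, Eve picks k (highest: -41).
At k, Lin picks as (lowest: -41).
Terminal value -41.

start -> M4 -> k -> as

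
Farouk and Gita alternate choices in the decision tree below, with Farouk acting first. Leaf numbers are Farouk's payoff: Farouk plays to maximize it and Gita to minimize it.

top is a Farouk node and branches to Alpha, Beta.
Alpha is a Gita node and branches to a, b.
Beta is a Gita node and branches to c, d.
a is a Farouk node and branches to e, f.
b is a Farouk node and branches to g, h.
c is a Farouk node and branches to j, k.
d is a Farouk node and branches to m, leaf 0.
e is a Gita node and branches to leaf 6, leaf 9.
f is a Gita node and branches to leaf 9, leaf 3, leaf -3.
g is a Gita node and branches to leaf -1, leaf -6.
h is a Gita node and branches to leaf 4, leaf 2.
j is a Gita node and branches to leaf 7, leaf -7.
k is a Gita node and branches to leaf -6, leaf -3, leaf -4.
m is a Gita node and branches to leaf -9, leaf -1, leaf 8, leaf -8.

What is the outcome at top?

2

e (Gita): min(6, 9) = 6
f (Gita): min(9, 3, -3) = -3
a (Farouk): max(6, -3) = 6
g (Gita): min(-1, -6) = -6
h (Gita): min(4, 2) = 2
b (Farouk): max(-6, 2) = 2
Alpha (Gita): min(6, 2) = 2
j (Gita): min(7, -7) = -7
k (Gita): min(-6, -3, -4) = -6
c (Farouk): max(-7, -6) = -6
m (Gita): min(-9, -1, 8, -8) = -9
d (Farouk): max(-9, 0) = 0
Beta (Gita): min(-6, 0) = -6
top (Farouk): max(2, -6) = 2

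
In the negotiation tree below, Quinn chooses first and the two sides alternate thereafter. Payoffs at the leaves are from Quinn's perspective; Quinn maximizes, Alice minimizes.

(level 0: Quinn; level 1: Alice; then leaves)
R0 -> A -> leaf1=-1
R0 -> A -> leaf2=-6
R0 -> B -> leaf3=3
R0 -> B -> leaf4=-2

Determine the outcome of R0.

-2

A (Alice): min(-1, -6) = -6
B (Alice): min(3, -2) = -2
R0 (Quinn): max(-6, -2) = -2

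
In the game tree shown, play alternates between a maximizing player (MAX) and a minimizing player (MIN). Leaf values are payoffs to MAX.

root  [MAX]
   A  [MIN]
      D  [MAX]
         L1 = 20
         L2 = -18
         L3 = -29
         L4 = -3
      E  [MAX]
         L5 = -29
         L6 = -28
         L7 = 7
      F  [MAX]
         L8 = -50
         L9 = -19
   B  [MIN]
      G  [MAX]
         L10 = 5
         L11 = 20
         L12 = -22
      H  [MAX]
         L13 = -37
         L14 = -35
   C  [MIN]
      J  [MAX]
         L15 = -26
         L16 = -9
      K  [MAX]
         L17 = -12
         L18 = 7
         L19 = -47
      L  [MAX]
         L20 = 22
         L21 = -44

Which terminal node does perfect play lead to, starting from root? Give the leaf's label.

L16

D (MAX): max(20, -18, -29, -3) = 20
E (MAX): max(-29, -28, 7) = 7
F (MAX): max(-50, -19) = -19
A (MIN): min(20, 7, -19) = -19
G (MAX): max(5, 20, -22) = 20
H (MAX): max(-37, -35) = -35
B (MIN): min(20, -35) = -35
J (MAX): max(-26, -9) = -9
K (MAX): max(-12, 7, -47) = 7
L (MAX): max(22, -44) = 22
C (MIN): min(-9, 7, 22) = -9
root (MAX): max(-19, -35, -9) = -9
At root, MAX picks C (highest: -9).
At C, MIN picks J (lowest: -9).
At J, MAX picks L16 (highest: -9).
Terminal value -9.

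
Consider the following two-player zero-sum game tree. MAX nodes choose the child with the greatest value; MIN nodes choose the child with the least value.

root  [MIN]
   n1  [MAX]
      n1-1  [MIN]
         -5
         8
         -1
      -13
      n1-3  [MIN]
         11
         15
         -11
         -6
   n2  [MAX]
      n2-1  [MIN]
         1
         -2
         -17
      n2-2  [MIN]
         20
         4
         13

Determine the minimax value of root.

-5

n1-1 (MIN): min(-5, 8, -1) = -5
n1-3 (MIN): min(11, 15, -11, -6) = -11
n1 (MAX): max(-5, -13, -11) = -5
n2-1 (MIN): min(1, -2, -17) = -17
n2-2 (MIN): min(20, 4, 13) = 4
n2 (MAX): max(-17, 4) = 4
root (MIN): min(-5, 4) = -5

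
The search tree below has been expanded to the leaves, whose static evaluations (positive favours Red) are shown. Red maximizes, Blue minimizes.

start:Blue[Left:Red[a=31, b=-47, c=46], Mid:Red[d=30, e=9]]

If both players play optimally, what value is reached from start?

Left (Red): max(31, -47, 46) = 46
Mid (Red): max(30, 9) = 30
start (Blue): min(46, 30) = 30

30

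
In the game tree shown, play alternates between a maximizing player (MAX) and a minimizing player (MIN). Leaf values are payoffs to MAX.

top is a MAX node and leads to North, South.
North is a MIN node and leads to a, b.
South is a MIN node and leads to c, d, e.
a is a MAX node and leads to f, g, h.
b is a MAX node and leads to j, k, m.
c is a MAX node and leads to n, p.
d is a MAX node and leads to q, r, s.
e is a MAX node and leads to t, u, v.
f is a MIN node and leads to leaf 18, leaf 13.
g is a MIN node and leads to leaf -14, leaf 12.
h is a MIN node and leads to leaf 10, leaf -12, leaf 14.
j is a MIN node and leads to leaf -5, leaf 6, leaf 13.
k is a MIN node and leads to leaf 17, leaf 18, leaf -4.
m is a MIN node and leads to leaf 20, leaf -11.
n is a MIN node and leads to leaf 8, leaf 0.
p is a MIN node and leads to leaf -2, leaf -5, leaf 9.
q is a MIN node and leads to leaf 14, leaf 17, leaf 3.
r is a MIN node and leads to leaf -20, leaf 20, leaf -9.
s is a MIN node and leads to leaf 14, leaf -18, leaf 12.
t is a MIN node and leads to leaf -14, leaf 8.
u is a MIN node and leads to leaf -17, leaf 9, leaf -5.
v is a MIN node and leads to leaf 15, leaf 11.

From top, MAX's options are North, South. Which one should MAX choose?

f (MIN): min(18, 13) = 13
g (MIN): min(-14, 12) = -14
h (MIN): min(10, -12, 14) = -12
a (MAX): max(13, -14, -12) = 13
j (MIN): min(-5, 6, 13) = -5
k (MIN): min(17, 18, -4) = -4
m (MIN): min(20, -11) = -11
b (MAX): max(-5, -4, -11) = -4
North (MIN): min(13, -4) = -4
n (MIN): min(8, 0) = 0
p (MIN): min(-2, -5, 9) = -5
c (MAX): max(0, -5) = 0
q (MIN): min(14, 17, 3) = 3
r (MIN): min(-20, 20, -9) = -20
s (MIN): min(14, -18, 12) = -18
d (MAX): max(3, -20, -18) = 3
t (MIN): min(-14, 8) = -14
u (MIN): min(-17, 9, -5) = -17
v (MIN): min(15, 11) = 11
e (MAX): max(-14, -17, 11) = 11
South (MIN): min(0, 3, 11) = 0
top (MAX): max(-4, 0) = 0
MAX at top wants the highest of {North=-4, South=0}, so chooses South.

South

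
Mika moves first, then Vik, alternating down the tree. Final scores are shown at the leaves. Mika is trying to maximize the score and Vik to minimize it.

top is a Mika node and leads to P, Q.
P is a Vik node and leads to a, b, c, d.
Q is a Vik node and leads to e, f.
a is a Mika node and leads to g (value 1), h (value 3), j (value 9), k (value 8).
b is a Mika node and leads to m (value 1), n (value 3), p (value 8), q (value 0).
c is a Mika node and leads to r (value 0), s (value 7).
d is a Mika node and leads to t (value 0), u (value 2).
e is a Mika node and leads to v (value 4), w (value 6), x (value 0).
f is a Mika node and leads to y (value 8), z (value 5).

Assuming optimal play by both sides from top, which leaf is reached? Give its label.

a (Mika): max(1, 3, 9, 8) = 9
b (Mika): max(1, 3, 8, 0) = 8
c (Mika): max(0, 7) = 7
d (Mika): max(0, 2) = 2
P (Vik): min(9, 8, 7, 2) = 2
e (Mika): max(4, 6, 0) = 6
f (Mika): max(8, 5) = 8
Q (Vik): min(6, 8) = 6
top (Mika): max(2, 6) = 6
At top, Mika picks Q (highest: 6).
At Q, Vik picks e (lowest: 6).
At e, Mika picks w (highest: 6).
Terminal value 6.

w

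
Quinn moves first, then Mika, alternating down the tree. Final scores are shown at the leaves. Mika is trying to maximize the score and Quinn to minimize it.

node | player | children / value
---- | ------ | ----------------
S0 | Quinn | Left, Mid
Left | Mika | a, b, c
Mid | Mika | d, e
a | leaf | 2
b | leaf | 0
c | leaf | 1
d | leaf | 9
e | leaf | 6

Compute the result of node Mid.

Mid (Mika): max(9, 6) = 9

9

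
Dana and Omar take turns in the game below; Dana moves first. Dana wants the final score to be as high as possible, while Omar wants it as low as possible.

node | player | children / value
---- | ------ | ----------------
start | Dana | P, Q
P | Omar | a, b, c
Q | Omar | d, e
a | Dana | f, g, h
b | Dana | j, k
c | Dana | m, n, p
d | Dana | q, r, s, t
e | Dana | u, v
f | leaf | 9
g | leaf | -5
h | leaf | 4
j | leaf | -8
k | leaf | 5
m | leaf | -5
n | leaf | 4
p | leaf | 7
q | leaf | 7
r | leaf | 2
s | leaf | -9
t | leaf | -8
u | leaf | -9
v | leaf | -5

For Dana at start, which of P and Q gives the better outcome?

P

a (Dana): max(9, -5, 4) = 9
b (Dana): max(-8, 5) = 5
c (Dana): max(-5, 4, 7) = 7
P (Omar): min(9, 5, 7) = 5
d (Dana): max(7, 2, -9, -8) = 7
e (Dana): max(-9, -5) = -5
Q (Omar): min(7, -5) = -5
Dana prefers the higher value; P=5, Q=-5. P is better since 5 > -5.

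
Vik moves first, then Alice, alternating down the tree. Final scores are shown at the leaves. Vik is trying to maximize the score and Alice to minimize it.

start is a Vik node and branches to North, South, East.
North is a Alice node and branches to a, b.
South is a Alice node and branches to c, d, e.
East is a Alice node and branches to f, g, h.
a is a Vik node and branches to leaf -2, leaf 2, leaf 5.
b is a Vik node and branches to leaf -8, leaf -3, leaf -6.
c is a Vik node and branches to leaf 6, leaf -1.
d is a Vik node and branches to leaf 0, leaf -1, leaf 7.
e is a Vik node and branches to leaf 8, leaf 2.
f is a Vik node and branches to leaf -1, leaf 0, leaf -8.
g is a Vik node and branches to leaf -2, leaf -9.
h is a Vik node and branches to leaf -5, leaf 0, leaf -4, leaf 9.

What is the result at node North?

-3

a (Vik): max(-2, 2, 5) = 5
b (Vik): max(-8, -3, -6) = -3
North (Alice): min(5, -3) = -3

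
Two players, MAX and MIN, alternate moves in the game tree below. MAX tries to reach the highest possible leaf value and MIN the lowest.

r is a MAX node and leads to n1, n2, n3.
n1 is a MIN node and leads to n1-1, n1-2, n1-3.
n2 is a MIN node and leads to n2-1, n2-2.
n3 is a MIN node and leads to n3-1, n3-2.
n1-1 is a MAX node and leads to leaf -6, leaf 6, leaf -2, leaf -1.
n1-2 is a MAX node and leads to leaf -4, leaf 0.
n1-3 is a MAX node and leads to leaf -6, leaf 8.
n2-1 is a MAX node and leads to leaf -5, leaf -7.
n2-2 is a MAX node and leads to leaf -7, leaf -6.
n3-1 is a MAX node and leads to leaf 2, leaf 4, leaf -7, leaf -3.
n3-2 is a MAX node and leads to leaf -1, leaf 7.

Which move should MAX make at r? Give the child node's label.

n3

n1-1 (MAX): max(-6, 6, -2, -1) = 6
n1-2 (MAX): max(-4, 0) = 0
n1-3 (MAX): max(-6, 8) = 8
n1 (MIN): min(6, 0, 8) = 0
n2-1 (MAX): max(-5, -7) = -5
n2-2 (MAX): max(-7, -6) = -6
n2 (MIN): min(-5, -6) = -6
n3-1 (MAX): max(2, 4, -7, -3) = 4
n3-2 (MAX): max(-1, 7) = 7
n3 (MIN): min(4, 7) = 4
r (MAX): max(0, -6, 4) = 4
MAX at r wants the highest of {n1=0, n2=-6, n3=4}, so chooses n3.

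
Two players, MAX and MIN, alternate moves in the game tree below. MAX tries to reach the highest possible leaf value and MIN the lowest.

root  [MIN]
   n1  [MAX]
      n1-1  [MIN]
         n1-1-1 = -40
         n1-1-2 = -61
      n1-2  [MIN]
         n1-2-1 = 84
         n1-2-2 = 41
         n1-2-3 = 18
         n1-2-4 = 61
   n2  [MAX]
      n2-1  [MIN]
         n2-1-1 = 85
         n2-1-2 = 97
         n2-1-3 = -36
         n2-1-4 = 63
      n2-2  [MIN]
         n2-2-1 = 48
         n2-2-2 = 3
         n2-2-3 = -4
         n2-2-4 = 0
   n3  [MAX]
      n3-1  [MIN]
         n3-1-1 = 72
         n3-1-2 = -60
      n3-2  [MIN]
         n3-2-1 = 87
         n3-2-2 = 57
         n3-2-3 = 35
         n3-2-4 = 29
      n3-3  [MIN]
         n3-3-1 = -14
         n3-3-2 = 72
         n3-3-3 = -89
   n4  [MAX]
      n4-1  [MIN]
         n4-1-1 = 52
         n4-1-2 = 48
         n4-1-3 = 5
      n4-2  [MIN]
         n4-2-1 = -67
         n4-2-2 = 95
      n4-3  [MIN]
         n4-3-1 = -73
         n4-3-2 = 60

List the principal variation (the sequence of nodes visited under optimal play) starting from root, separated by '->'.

n1-1 (MIN): min(-40, -61) = -61
n1-2 (MIN): min(84, 41, 18, 61) = 18
n1 (MAX): max(-61, 18) = 18
n2-1 (MIN): min(85, 97, -36, 63) = -36
n2-2 (MIN): min(48, 3, -4, 0) = -4
n2 (MAX): max(-36, -4) = -4
n3-1 (MIN): min(72, -60) = -60
n3-2 (MIN): min(87, 57, 35, 29) = 29
n3-3 (MIN): min(-14, 72, -89) = -89
n3 (MAX): max(-60, 29, -89) = 29
n4-1 (MIN): min(52, 48, 5) = 5
n4-2 (MIN): min(-67, 95) = -67
n4-3 (MIN): min(-73, 60) = -73
n4 (MAX): max(5, -67, -73) = 5
root (MIN): min(18, -4, 29, 5) = -4
At root, MIN picks n2 (lowest: -4).
At n2, MAX picks n2-2 (highest: -4).
At n2-2, MIN picks n2-2-3 (lowest: -4).
Terminal value -4.

root -> n2 -> n2-2 -> n2-2-3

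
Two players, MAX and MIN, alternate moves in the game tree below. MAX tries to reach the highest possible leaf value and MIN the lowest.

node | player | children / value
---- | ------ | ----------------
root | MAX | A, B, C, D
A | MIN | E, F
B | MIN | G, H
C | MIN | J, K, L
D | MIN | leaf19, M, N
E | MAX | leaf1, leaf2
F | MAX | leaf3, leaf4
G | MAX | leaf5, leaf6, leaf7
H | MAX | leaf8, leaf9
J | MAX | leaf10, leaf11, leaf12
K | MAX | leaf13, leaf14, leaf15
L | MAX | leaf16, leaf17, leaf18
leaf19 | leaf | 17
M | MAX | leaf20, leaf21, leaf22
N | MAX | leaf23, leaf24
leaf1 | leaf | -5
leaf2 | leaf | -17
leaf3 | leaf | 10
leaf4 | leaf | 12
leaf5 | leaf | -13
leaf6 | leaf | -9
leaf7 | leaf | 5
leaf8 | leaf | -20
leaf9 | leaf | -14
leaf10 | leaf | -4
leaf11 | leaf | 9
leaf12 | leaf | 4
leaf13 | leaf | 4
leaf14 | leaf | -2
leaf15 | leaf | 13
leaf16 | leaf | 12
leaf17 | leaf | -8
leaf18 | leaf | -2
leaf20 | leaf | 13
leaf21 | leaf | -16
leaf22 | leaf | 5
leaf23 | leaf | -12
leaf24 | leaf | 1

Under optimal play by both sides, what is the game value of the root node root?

9

E (MAX): max(-5, -17) = -5
F (MAX): max(10, 12) = 12
A (MIN): min(-5, 12) = -5
G (MAX): max(-13, -9, 5) = 5
H (MAX): max(-20, -14) = -14
B (MIN): min(5, -14) = -14
J (MAX): max(-4, 9, 4) = 9
K (MAX): max(4, -2, 13) = 13
L (MAX): max(12, -8, -2) = 12
C (MIN): min(9, 13, 12) = 9
M (MAX): max(13, -16, 5) = 13
N (MAX): max(-12, 1) = 1
D (MIN): min(17, 13, 1) = 1
root (MAX): max(-5, -14, 9, 1) = 9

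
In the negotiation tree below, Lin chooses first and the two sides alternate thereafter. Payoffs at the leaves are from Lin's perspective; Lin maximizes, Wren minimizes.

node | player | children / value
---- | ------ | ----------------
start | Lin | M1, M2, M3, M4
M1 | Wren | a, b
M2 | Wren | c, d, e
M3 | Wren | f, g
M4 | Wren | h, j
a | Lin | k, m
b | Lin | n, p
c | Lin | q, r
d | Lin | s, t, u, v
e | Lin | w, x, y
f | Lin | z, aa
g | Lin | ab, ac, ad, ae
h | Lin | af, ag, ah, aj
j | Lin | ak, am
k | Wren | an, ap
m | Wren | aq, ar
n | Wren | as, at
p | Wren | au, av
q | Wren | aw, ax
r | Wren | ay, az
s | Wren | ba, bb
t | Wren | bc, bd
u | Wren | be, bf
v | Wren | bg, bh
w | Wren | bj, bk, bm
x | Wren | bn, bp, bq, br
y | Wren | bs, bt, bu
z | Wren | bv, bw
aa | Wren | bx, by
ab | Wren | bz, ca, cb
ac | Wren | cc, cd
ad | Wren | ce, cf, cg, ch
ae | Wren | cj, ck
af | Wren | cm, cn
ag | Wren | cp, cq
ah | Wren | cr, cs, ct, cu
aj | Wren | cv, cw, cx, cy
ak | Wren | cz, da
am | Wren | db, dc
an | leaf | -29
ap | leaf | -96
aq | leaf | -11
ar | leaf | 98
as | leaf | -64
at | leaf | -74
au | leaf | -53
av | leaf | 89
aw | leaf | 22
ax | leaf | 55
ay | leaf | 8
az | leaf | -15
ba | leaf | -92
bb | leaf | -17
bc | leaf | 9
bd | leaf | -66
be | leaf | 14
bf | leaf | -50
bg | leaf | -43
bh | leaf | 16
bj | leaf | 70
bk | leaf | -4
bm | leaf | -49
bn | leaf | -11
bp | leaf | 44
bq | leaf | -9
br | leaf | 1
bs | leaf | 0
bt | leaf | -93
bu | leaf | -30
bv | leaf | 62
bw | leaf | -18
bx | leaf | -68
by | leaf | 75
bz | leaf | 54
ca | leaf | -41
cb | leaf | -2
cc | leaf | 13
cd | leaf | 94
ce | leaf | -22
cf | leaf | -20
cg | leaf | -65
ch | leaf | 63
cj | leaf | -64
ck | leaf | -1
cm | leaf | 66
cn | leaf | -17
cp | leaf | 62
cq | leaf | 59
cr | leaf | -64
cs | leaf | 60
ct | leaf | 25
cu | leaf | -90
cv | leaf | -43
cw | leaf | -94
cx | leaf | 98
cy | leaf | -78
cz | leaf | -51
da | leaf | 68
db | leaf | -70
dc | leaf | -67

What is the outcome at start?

k (Wren): min(-29, -96) = -96
m (Wren): min(-11, 98) = -11
a (Lin): max(-96, -11) = -11
n (Wren): min(-64, -74) = -74
p (Wren): min(-53, 89) = -53
b (Lin): max(-74, -53) = -53
M1 (Wren): min(-11, -53) = -53
q (Wren): min(22, 55) = 22
r (Wren): min(8, -15) = -15
c (Lin): max(22, -15) = 22
s (Wren): min(-92, -17) = -92
t (Wren): min(9, -66) = -66
u (Wren): min(14, -50) = -50
v (Wren): min(-43, 16) = -43
d (Lin): max(-92, -66, -50, -43) = -43
w (Wren): min(70, -4, -49) = -49
x (Wren): min(-11, 44, -9, 1) = -11
y (Wren): min(0, -93, -30) = -93
e (Lin): max(-49, -11, -93) = -11
M2 (Wren): min(22, -43, -11) = -43
z (Wren): min(62, -18) = -18
aa (Wren): min(-68, 75) = -68
f (Lin): max(-18, -68) = -18
ab (Wren): min(54, -41, -2) = -41
ac (Wren): min(13, 94) = 13
ad (Wren): min(-22, -20, -65, 63) = -65
ae (Wren): min(-64, -1) = -64
g (Lin): max(-41, 13, -65, -64) = 13
M3 (Wren): min(-18, 13) = -18
af (Wren): min(66, -17) = -17
ag (Wren): min(62, 59) = 59
ah (Wren): min(-64, 60, 25, -90) = -90
aj (Wren): min(-43, -94, 98, -78) = -94
h (Lin): max(-17, 59, -90, -94) = 59
ak (Wren): min(-51, 68) = -51
am (Wren): min(-70, -67) = -70
j (Lin): max(-51, -70) = -51
M4 (Wren): min(59, -51) = -51
start (Lin): max(-53, -43, -18, -51) = -18

-18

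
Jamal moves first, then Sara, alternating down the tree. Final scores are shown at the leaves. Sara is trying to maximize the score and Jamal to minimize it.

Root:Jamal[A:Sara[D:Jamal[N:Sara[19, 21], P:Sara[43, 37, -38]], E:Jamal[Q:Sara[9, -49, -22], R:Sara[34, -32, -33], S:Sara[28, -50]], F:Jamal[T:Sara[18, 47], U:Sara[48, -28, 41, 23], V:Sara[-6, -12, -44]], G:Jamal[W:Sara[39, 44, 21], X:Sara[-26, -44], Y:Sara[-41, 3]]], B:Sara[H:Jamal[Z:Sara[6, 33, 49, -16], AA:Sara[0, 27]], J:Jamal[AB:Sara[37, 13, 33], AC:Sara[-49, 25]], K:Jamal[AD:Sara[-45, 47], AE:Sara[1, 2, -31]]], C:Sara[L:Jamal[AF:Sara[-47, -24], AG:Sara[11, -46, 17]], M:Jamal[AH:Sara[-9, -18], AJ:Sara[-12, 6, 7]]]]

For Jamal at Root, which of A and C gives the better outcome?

N (Sara): max(19, 21) = 21
P (Sara): max(43, 37, -38) = 43
D (Jamal): min(21, 43) = 21
Q (Sara): max(9, -49, -22) = 9
R (Sara): max(34, -32, -33) = 34
S (Sara): max(28, -50) = 28
E (Jamal): min(9, 34, 28) = 9
T (Sara): max(18, 47) = 47
U (Sara): max(48, -28, 41, 23) = 48
V (Sara): max(-6, -12, -44) = -6
F (Jamal): min(47, 48, -6) = -6
W (Sara): max(39, 44, 21) = 44
X (Sara): max(-26, -44) = -26
Y (Sara): max(-41, 3) = 3
G (Jamal): min(44, -26, 3) = -26
A (Sara): max(21, 9, -6, -26) = 21
AF (Sara): max(-47, -24) = -24
AG (Sara): max(11, -46, 17) = 17
L (Jamal): min(-24, 17) = -24
AH (Sara): max(-9, -18) = -9
AJ (Sara): max(-12, 6, 7) = 7
M (Jamal): min(-9, 7) = -9
C (Sara): max(-24, -9) = -9
Jamal prefers the lower value; A=21, C=-9. C is better since -9 < 21.

C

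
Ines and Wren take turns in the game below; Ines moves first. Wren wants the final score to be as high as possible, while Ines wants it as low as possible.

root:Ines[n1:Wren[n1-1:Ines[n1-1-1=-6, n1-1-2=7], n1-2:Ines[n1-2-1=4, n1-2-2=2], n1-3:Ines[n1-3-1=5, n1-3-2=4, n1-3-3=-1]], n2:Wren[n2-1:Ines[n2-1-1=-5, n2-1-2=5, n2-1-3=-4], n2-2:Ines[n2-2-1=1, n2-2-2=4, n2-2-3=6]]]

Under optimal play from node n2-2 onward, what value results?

1

n2-2 (Ines): min(1, 4, 6) = 1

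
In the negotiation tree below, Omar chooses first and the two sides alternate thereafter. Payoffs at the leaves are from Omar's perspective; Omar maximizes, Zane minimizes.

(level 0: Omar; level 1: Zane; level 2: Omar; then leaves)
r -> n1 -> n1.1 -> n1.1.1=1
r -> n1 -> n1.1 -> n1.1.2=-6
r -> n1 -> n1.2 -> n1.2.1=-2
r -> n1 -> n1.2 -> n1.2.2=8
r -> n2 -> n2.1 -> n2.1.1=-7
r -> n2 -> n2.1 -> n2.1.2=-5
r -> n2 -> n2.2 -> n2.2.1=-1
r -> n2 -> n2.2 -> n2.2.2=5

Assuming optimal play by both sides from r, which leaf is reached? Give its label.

n1.1 (Omar): max(1, -6) = 1
n1.2 (Omar): max(-2, 8) = 8
n1 (Zane): min(1, 8) = 1
n2.1 (Omar): max(-7, -5) = -5
n2.2 (Omar): max(-1, 5) = 5
n2 (Zane): min(-5, 5) = -5
r (Omar): max(1, -5) = 1
At r, Omar picks n1 (highest: 1).
At n1, Zane picks n1.1 (lowest: 1).
At n1.1, Omar picks n1.1.1 (highest: 1).
Terminal value 1.

n1.1.1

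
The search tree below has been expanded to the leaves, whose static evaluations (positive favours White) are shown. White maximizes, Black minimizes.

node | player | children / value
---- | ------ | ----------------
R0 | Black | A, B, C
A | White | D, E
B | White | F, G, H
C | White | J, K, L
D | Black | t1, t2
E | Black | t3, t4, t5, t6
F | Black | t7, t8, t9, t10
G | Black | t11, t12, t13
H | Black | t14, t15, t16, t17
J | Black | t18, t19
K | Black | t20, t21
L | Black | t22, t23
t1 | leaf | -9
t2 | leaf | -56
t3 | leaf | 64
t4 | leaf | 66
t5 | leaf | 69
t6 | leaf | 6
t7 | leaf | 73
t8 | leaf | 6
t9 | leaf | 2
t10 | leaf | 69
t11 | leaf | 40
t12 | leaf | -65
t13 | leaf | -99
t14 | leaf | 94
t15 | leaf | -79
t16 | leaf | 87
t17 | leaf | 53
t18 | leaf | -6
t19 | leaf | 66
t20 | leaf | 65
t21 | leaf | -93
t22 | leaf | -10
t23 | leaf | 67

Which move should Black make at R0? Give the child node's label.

D (Black): min(-9, -56) = -56
E (Black): min(64, 66, 69, 6) = 6
A (White): max(-56, 6) = 6
F (Black): min(73, 6, 2, 69) = 2
G (Black): min(40, -65, -99) = -99
H (Black): min(94, -79, 87, 53) = -79
B (White): max(2, -99, -79) = 2
J (Black): min(-6, 66) = -6
K (Black): min(65, -93) = -93
L (Black): min(-10, 67) = -10
C (White): max(-6, -93, -10) = -6
R0 (Black): min(6, 2, -6) = -6
Black at R0 wants the lowest of {A=6, B=2, C=-6}, so chooses C.

C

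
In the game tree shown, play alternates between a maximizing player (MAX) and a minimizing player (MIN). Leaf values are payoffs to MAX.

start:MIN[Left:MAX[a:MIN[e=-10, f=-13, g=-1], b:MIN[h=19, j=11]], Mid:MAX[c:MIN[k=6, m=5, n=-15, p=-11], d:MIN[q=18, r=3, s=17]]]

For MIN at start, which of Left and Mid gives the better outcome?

a (MIN): min(-10, -13, -1) = -13
b (MIN): min(19, 11) = 11
Left (MAX): max(-13, 11) = 11
c (MIN): min(6, 5, -15, -11) = -15
d (MIN): min(18, 3, 17) = 3
Mid (MAX): max(-15, 3) = 3
MIN prefers the lower value; Left=11, Mid=3. Mid is better since 3 < 11.

Mid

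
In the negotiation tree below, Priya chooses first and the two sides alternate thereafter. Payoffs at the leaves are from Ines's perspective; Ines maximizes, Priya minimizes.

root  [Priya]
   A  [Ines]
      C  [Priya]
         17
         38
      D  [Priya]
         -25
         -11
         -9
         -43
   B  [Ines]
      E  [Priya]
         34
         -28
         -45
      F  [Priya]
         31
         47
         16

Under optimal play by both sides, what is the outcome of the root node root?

16

C (Priya): min(17, 38) = 17
D (Priya): min(-25, -11, -9, -43) = -43
A (Ines): max(17, -43) = 17
E (Priya): min(34, -28, -45) = -45
F (Priya): min(31, 47, 16) = 16
B (Ines): max(-45, 16) = 16
root (Priya): min(17, 16) = 16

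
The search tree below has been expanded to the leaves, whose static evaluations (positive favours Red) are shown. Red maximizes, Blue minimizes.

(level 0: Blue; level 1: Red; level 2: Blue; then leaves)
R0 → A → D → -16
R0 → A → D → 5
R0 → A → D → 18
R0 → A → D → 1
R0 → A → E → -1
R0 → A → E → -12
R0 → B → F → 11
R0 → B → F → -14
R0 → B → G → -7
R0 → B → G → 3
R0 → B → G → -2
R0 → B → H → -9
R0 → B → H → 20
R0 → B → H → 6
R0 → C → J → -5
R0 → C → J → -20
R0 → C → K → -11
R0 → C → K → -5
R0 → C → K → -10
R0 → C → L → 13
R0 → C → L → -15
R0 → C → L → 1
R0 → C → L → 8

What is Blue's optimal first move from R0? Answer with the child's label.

D (Blue): min(-16, 5, 18, 1) = -16
E (Blue): min(-1, -12) = -12
A (Red): max(-16, -12) = -12
F (Blue): min(11, -14) = -14
G (Blue): min(-7, 3, -2) = -7
H (Blue): min(-9, 20, 6) = -9
B (Red): max(-14, -7, -9) = -7
J (Blue): min(-5, -20) = -20
K (Blue): min(-11, -5, -10) = -11
L (Blue): min(13, -15, 1, 8) = -15
C (Red): max(-20, -11, -15) = -11
R0 (Blue): min(-12, -7, -11) = -12
Blue at R0 wants the lowest of {A=-12, B=-7, C=-11}, so chooses A.

A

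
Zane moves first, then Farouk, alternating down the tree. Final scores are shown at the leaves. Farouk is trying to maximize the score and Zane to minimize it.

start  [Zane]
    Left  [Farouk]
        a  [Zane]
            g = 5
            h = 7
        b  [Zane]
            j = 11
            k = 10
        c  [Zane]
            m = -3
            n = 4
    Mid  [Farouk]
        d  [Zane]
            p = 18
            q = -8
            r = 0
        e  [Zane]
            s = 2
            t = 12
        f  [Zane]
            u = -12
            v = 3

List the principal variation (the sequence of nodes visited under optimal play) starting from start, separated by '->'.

a (Zane): min(5, 7) = 5
b (Zane): min(11, 10) = 10
c (Zane): min(-3, 4) = -3
Left (Farouk): max(5, 10, -3) = 10
d (Zane): min(18, -8, 0) = -8
e (Zane): min(2, 12) = 2
f (Zane): min(-12, 3) = -12
Mid (Farouk): max(-8, 2, -12) = 2
start (Zane): min(10, 2) = 2
At start, Zane picks Mid (lowest: 2).
At Mid, Farouk picks e (highest: 2).
At e, Zane picks s (lowest: 2).
Terminal value 2.

start -> Mid -> e -> s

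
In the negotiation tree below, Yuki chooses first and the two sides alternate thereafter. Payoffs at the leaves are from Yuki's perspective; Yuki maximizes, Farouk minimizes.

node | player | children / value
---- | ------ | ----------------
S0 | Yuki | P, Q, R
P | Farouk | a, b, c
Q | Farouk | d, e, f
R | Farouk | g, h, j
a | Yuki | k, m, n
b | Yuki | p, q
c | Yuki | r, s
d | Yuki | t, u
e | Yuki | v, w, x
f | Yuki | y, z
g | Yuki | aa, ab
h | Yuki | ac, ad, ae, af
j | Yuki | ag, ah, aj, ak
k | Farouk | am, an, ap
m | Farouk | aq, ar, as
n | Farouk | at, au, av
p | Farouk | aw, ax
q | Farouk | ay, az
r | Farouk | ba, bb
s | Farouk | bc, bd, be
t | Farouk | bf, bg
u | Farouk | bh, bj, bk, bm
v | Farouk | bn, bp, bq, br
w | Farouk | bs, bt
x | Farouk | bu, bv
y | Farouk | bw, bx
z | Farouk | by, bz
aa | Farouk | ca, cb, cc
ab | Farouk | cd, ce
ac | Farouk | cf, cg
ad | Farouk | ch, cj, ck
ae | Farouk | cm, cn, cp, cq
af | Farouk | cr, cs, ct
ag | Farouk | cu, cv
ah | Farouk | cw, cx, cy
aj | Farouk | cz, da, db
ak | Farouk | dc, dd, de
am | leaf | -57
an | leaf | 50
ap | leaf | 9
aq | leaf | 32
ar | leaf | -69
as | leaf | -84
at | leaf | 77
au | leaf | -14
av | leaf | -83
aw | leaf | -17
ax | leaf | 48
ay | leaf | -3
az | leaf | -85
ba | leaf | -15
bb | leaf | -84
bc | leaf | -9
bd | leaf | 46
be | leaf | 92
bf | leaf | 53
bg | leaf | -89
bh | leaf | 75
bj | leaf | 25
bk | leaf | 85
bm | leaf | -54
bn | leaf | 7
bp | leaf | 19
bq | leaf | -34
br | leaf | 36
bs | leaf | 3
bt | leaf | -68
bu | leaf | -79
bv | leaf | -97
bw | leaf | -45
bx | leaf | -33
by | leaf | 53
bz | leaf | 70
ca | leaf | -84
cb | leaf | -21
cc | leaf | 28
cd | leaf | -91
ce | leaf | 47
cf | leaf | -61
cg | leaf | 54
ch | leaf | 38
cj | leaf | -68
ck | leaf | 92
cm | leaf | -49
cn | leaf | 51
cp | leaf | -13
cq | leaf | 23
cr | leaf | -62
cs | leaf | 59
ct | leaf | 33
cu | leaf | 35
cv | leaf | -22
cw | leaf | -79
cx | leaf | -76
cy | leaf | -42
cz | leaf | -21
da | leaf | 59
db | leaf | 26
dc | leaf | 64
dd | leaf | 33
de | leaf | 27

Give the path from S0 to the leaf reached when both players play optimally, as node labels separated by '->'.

k (Farouk): min(-57, 50, 9) = -57
m (Farouk): min(32, -69, -84) = -84
n (Farouk): min(77, -14, -83) = -83
a (Yuki): max(-57, -84, -83) = -57
p (Farouk): min(-17, 48) = -17
q (Farouk): min(-3, -85) = -85
b (Yuki): max(-17, -85) = -17
r (Farouk): min(-15, -84) = -84
s (Farouk): min(-9, 46, 92) = -9
c (Yuki): max(-84, -9) = -9
P (Farouk): min(-57, -17, -9) = -57
t (Farouk): min(53, -89) = -89
u (Farouk): min(75, 25, 85, -54) = -54
d (Yuki): max(-89, -54) = -54
v (Farouk): min(7, 19, -34, 36) = -34
w (Farouk): min(3, -68) = -68
x (Farouk): min(-79, -97) = -97
e (Yuki): max(-34, -68, -97) = -34
y (Farouk): min(-45, -33) = -45
z (Farouk): min(53, 70) = 53
f (Yuki): max(-45, 53) = 53
Q (Farouk): min(-54, -34, 53) = -54
aa (Farouk): min(-84, -21, 28) = -84
ab (Farouk): min(-91, 47) = -91
g (Yuki): max(-84, -91) = -84
ac (Farouk): min(-61, 54) = -61
ad (Farouk): min(38, -68, 92) = -68
ae (Farouk): min(-49, 51, -13, 23) = -49
af (Farouk): min(-62, 59, 33) = -62
h (Yuki): max(-61, -68, -49, -62) = -49
ag (Farouk): min(35, -22) = -22
ah (Farouk): min(-79, -76, -42) = -79
aj (Farouk): min(-21, 59, 26) = -21
ak (Farouk): min(64, 33, 27) = 27
j (Yuki): max(-22, -79, -21, 27) = 27
R (Farouk): min(-84, -49, 27) = -84
S0 (Yuki): max(-57, -54, -84) = -54
At S0, Yuki picks Q (highest: -54).
At Q, Farouk picks d (lowest: -54).
At d, Yuki picks u (highest: -54).
At u, Farouk picks bm (lowest: -54).
Terminal value -54.

S0 -> Q -> d -> u -> bm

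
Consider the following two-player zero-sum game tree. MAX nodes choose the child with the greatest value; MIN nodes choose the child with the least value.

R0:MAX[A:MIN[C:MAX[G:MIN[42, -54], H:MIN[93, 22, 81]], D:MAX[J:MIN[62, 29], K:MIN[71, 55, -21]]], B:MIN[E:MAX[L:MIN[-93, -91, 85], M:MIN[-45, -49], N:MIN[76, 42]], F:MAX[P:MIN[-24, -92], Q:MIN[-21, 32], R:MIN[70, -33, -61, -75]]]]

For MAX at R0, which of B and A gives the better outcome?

A

L (MIN): min(-93, -91, 85) = -93
M (MIN): min(-45, -49) = -49
N (MIN): min(76, 42) = 42
E (MAX): max(-93, -49, 42) = 42
P (MIN): min(-24, -92) = -92
Q (MIN): min(-21, 32) = -21
R (MIN): min(70, -33, -61, -75) = -75
F (MAX): max(-92, -21, -75) = -21
B (MIN): min(42, -21) = -21
G (MIN): min(42, -54) = -54
H (MIN): min(93, 22, 81) = 22
C (MAX): max(-54, 22) = 22
J (MIN): min(62, 29) = 29
K (MIN): min(71, 55, -21) = -21
D (MAX): max(29, -21) = 29
A (MIN): min(22, 29) = 22
MAX prefers the higher value; B=-21, A=22. A is better since 22 > -21.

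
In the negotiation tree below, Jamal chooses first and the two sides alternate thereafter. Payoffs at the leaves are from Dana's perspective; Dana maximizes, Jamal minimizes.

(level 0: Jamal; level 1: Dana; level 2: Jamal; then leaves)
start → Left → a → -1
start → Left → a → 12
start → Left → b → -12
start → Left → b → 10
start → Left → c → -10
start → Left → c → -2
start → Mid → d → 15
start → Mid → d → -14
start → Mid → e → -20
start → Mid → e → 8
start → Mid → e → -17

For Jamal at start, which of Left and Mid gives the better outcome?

Mid

a (Jamal): min(-1, 12) = -1
b (Jamal): min(-12, 10) = -12
c (Jamal): min(-10, -2) = -10
Left (Dana): max(-1, -12, -10) = -1
d (Jamal): min(15, -14) = -14
e (Jamal): min(-20, 8, -17) = -20
Mid (Dana): max(-14, -20) = -14
Jamal prefers the lower value; Left=-1, Mid=-14. Mid is better since -14 < -1.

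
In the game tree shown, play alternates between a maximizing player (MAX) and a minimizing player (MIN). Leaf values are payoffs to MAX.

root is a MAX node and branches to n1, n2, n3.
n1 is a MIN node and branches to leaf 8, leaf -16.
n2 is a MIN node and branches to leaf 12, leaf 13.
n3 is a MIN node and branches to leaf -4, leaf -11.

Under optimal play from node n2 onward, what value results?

12

n2 (MIN): min(12, 13) = 12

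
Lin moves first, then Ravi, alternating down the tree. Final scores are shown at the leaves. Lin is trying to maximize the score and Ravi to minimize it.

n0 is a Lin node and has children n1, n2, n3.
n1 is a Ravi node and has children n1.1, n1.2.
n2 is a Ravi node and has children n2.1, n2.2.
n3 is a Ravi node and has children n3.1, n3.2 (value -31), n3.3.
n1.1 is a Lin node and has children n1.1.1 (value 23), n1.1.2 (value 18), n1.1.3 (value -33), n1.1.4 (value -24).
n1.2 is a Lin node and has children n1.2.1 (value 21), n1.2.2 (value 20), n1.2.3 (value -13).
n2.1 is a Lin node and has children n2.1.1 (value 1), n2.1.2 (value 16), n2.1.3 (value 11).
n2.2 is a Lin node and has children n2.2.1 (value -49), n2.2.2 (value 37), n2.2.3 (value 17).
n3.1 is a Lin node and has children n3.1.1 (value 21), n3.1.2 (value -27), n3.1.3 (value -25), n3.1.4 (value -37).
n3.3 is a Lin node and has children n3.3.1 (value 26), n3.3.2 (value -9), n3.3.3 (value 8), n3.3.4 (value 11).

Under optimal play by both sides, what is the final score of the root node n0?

21

n1.1 (Lin): max(23, 18, -33, -24) = 23
n1.2 (Lin): max(21, 20, -13) = 21
n1 (Ravi): min(23, 21) = 21
n2.1 (Lin): max(1, 16, 11) = 16
n2.2 (Lin): max(-49, 37, 17) = 37
n2 (Ravi): min(16, 37) = 16
n3.1 (Lin): max(21, -27, -25, -37) = 21
n3.3 (Lin): max(26, -9, 8, 11) = 26
n3 (Ravi): min(21, -31, 26) = -31
n0 (Lin): max(21, 16, -31) = 21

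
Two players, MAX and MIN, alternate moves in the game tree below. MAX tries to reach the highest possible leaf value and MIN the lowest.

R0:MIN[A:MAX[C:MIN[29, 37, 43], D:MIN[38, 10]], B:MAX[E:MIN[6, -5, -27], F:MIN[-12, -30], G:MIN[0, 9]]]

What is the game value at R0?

0

C (MIN): min(29, 37, 43) = 29
D (MIN): min(38, 10) = 10
A (MAX): max(29, 10) = 29
E (MIN): min(6, -5, -27) = -27
F (MIN): min(-12, -30) = -30
G (MIN): min(0, 9) = 0
B (MAX): max(-27, -30, 0) = 0
R0 (MIN): min(29, 0) = 0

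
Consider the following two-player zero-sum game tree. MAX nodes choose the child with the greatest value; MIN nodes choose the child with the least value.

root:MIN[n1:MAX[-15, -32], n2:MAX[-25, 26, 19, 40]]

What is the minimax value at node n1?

n1 (MAX): max(-15, -32) = -15

-15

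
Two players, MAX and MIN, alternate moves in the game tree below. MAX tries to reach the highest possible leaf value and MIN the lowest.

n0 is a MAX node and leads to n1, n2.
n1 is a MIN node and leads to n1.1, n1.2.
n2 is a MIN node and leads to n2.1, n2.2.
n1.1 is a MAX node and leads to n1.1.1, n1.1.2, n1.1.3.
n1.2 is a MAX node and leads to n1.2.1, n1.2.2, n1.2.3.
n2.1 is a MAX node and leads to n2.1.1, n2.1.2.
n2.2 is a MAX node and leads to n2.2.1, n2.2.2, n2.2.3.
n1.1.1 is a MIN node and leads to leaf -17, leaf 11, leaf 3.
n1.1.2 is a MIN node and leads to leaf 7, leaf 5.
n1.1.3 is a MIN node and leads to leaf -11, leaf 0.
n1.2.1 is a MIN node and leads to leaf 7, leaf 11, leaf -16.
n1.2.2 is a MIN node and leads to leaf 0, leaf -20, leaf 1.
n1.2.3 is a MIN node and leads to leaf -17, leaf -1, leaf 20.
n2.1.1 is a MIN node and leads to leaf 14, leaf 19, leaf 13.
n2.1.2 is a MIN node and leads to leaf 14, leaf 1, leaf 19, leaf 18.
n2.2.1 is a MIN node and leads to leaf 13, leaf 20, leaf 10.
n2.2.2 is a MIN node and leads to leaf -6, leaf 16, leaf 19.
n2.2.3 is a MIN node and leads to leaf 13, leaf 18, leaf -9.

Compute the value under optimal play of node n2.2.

n2.2.1 (MIN): min(13, 20, 10) = 10
n2.2.2 (MIN): min(-6, 16, 19) = -6
n2.2.3 (MIN): min(13, 18, -9) = -9
n2.2 (MAX): max(10, -6, -9) = 10

10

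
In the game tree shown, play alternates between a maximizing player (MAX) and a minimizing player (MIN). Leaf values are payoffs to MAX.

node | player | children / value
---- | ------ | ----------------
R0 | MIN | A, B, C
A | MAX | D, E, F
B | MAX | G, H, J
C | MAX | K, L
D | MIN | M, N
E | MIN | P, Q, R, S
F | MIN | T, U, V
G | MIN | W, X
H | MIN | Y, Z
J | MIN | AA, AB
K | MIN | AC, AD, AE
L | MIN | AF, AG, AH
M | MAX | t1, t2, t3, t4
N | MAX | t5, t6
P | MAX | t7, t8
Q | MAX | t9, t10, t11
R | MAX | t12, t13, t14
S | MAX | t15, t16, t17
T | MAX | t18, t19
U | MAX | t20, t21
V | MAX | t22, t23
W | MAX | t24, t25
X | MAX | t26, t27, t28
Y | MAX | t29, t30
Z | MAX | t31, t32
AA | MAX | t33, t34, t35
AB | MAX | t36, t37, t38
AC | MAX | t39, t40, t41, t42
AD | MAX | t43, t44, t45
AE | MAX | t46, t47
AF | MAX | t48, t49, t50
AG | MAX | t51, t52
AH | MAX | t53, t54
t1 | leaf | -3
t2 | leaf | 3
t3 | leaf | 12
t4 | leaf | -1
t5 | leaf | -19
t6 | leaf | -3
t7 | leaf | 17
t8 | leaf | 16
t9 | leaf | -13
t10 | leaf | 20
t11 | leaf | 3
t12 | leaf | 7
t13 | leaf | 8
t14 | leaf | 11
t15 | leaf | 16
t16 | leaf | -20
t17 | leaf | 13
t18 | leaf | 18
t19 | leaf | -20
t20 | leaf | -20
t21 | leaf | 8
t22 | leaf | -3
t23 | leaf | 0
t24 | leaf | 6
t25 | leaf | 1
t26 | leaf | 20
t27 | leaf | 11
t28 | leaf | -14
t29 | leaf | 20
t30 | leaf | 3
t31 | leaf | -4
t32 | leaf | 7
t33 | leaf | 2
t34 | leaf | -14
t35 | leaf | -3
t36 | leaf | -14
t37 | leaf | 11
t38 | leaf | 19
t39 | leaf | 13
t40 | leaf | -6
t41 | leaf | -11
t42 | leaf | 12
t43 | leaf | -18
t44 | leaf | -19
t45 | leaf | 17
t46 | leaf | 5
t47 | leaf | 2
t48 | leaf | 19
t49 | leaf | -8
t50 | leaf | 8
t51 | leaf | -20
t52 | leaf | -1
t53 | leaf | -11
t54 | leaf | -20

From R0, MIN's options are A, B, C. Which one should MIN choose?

C

M (MAX): max(-3, 3, 12, -1) = 12
N (MAX): max(-19, -3) = -3
D (MIN): min(12, -3) = -3
P (MAX): max(17, 16) = 17
Q (MAX): max(-13, 20, 3) = 20
R (MAX): max(7, 8, 11) = 11
S (MAX): max(16, -20, 13) = 16
E (MIN): min(17, 20, 11, 16) = 11
T (MAX): max(18, -20) = 18
U (MAX): max(-20, 8) = 8
V (MAX): max(-3, 0) = 0
F (MIN): min(18, 8, 0) = 0
A (MAX): max(-3, 11, 0) = 11
W (MAX): max(6, 1) = 6
X (MAX): max(20, 11, -14) = 20
G (MIN): min(6, 20) = 6
Y (MAX): max(20, 3) = 20
Z (MAX): max(-4, 7) = 7
H (MIN): min(20, 7) = 7
AA (MAX): max(2, -14, -3) = 2
AB (MAX): max(-14, 11, 19) = 19
J (MIN): min(2, 19) = 2
B (MAX): max(6, 7, 2) = 7
AC (MAX): max(13, -6, -11, 12) = 13
AD (MAX): max(-18, -19, 17) = 17
AE (MAX): max(5, 2) = 5
K (MIN): min(13, 17, 5) = 5
AF (MAX): max(19, -8, 8) = 19
AG (MAX): max(-20, -1) = -1
AH (MAX): max(-11, -20) = -11
L (MIN): min(19, -1, -11) = -11
C (MAX): max(5, -11) = 5
R0 (MIN): min(11, 7, 5) = 5
MIN at R0 wants the lowest of {A=11, B=7, C=5}, so chooses C.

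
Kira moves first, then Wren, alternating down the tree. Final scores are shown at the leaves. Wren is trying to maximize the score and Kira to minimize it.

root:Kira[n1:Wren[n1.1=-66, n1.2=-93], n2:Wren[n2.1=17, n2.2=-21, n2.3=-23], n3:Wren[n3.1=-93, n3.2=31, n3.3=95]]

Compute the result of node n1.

-66

n1 (Wren): max(-66, -93) = -66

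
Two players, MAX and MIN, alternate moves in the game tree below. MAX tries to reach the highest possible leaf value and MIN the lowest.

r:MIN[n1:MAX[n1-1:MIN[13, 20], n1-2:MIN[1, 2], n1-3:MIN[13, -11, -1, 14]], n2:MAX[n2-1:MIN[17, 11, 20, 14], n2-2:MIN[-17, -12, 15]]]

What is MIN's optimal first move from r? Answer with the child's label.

n1-1 (MIN): min(13, 20) = 13
n1-2 (MIN): min(1, 2) = 1
n1-3 (MIN): min(13, -11, -1, 14) = -11
n1 (MAX): max(13, 1, -11) = 13
n2-1 (MIN): min(17, 11, 20, 14) = 11
n2-2 (MIN): min(-17, -12, 15) = -17
n2 (MAX): max(11, -17) = 11
r (MIN): min(13, 11) = 11
MIN at r wants the lowest of {n1=13, n2=11}, so chooses n2.

n2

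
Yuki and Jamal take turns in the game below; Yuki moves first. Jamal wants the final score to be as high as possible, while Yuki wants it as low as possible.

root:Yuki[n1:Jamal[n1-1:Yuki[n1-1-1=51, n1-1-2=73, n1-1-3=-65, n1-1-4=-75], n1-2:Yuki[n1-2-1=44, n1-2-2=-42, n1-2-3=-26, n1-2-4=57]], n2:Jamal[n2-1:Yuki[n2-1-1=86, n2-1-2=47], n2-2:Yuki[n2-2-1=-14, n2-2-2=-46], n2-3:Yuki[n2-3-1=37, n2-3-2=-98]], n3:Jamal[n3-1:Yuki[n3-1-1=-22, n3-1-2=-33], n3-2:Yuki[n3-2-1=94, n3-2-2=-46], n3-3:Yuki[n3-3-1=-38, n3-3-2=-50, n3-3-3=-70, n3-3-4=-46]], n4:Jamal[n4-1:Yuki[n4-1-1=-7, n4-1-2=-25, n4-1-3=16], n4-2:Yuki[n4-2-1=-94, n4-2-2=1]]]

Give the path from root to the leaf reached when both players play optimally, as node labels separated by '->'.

n1-1 (Yuki): min(51, 73, -65, -75) = -75
n1-2 (Yuki): min(44, -42, -26, 57) = -42
n1 (Jamal): max(-75, -42) = -42
n2-1 (Yuki): min(86, 47) = 47
n2-2 (Yuki): min(-14, -46) = -46
n2-3 (Yuki): min(37, -98) = -98
n2 (Jamal): max(47, -46, -98) = 47
n3-1 (Yuki): min(-22, -33) = -33
n3-2 (Yuki): min(94, -46) = -46
n3-3 (Yuki): min(-38, -50, -70, -46) = -70
n3 (Jamal): max(-33, -46, -70) = -33
n4-1 (Yuki): min(-7, -25, 16) = -25
n4-2 (Yuki): min(-94, 1) = -94
n4 (Jamal): max(-25, -94) = -25
root (Yuki): min(-42, 47, -33, -25) = -42
At root, Yuki picks n1 (lowest: -42).
At n1, Jamal picks n1-2 (highest: -42).
At n1-2, Yuki picks n1-2-2 (lowest: -42).
Terminal value -42.

root -> n1 -> n1-2 -> n1-2-2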